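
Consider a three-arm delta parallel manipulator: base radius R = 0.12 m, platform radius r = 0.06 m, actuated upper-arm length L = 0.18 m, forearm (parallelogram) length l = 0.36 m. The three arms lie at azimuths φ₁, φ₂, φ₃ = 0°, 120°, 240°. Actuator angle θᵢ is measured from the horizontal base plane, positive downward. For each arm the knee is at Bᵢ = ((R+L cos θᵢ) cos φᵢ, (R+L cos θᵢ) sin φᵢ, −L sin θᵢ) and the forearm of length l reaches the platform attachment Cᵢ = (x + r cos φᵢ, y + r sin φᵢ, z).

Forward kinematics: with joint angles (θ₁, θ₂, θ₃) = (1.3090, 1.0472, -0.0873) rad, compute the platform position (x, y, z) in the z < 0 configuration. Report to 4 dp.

centre 1 = (0.1066·cos0.0°, 0.1066·sin0.0°, -0.1739) = (0.1066, 0.0000, -0.1739)
centre 2 = (0.1500·cos120.0°, 0.1500·sin120.0°, -0.1559) = (-0.0750, 0.1299, -0.1559)
φ3=240.0°: virtual centre (-0.1197, -0.2073, 0.0157), radius l
eliminate P² terms by subtracting sphere 1 from 2 and 3
linear system: -0.3632x+0.2598y = 0.0052−0.0360z; -0.4525x+-0.4145y = 0.0159−0.3791z
Cramer: x(z) = -0.0235+0.4230z;  y(z) = -0.0128+0.4529z
quadratic in z: (1.3840)z²+(0.2261)z+(-0.0823)=0, √Δ=0.7118 → z ∈ {-0.3388, 0.1755}; z = -0.3388 (taking z<0)
x = -0.1668, y = -0.1662

(-0.1668, -0.1662, -0.3388)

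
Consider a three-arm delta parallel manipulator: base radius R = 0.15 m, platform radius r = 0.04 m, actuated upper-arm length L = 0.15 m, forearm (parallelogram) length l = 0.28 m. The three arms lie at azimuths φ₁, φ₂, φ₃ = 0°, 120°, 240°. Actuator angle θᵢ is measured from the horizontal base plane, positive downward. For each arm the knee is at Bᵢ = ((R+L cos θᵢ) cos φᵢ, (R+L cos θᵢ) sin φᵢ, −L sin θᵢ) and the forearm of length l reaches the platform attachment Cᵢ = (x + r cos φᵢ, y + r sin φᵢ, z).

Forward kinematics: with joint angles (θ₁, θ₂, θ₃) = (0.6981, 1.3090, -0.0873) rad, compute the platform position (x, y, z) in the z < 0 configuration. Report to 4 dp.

φ1=0.0°: virtual centre (0.2249, 0.0000, -0.0964), radius l
φ2=120.0°: virtual centre (-0.0744, 0.1289, -0.1449), radius l
arm 3 at φ=240.0°: (R−r)+L cos θ3 = 0.2594;  O3 = (-0.1297, -0.2247, 0.0131)
subtract pairs → two planes through P
plane₁₂: -0.5986x+0.2578y+-0.0969z = -0.0167
Cramer: x(z) = 0.0123+0.0285z;  y(z) = -0.0363+0.4423z
quadratic in z: (1.1965)z²+(0.1486)z+(-0.0226)=0, √Δ=0.3608 → z ∈ {-0.2129, 0.0887}; z = -0.2129 (taking z<0)
x = 0.0062, y = -0.1305

(0.0062, -0.1305, -0.2129)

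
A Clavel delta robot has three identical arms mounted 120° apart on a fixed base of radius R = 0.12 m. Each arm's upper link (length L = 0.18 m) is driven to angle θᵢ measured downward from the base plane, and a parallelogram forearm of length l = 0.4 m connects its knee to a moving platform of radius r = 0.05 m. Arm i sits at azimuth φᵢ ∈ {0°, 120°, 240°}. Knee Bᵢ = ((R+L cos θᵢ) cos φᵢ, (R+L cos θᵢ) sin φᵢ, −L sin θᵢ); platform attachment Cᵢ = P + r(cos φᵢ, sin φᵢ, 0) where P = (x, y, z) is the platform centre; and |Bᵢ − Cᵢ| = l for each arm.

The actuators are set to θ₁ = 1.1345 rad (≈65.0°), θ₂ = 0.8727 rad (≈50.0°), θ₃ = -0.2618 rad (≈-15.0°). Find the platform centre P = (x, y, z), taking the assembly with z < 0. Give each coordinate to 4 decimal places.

O1 = (0.1461·cos0.0°, 0.1461·sin0.0°, -0.1631) = (0.1461, 0.0000, -0.1631)
O2 = (0.1857·cos120.0°, 0.1857·sin120.0°, -0.1379) = (-0.0928, 0.1608, -0.1379)
O3 = (0.2439·cos240.0°, 0.2439·sin240.0°, 0.0466) = (-0.1219, -0.2112, 0.0466)
|O₂|²−|O₁|² = 0.0055;  |O₃|²−|O₁|² = 0.0137
[-0.4778 0.3216 0.0505]·P = 0.0055;  [-0.5360 -0.4224 0.4195]·P = 0.0137
Cramer: x(z) = -0.0180+0.4175z;  y(z) = -0.0095+0.4633z
quadratic in z: (1.3889)z²+(0.1804)z+(-0.1064)=0, √Δ=0.7896 → z ∈ {-0.3492, 0.2193}; z = -0.3492 (taking z<0)
x = -0.1638, y = -0.1713

(-0.1638, -0.1713, -0.3492)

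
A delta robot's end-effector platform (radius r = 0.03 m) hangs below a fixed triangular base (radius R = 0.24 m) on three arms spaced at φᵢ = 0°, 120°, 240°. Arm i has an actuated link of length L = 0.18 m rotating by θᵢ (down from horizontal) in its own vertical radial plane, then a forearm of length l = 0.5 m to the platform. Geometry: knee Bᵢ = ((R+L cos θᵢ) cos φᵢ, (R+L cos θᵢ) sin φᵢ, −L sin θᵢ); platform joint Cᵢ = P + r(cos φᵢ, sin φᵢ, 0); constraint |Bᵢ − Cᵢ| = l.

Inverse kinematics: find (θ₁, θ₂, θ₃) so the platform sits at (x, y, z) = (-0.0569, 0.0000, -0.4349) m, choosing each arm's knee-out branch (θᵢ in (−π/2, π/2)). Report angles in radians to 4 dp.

θ₁ = 0.7854, θ₂ = 0.4363, θ₃ = 0.4363

φ1=0.0° → target in arm frame (-0.0569, 0.0000)
  e−x'=0.2669;  (l²−L²−(e−x')²−y'²−z²)/2L = -0.1188
  √(A²+B²)=0.5103;  θ1 = -1.0204+1.8058 ≈ 0.7854
φ2=120.0° → target in arm frame (0.0284, 0.0493)
  A=0.1816, B=-0.4349, C=(l²−L²−A²−y'²−z²)/(2L)=-0.0192
  γ=atan2(-0.4349,0.1816)=-1.1753;  ψ=arccos(-0.0408)=1.6116;  θ2=γ+ψ≈0.4363
φ3=240.0° → target in arm frame (0.0285, -0.0493)
  A=0.1815, B=-0.4349, C=(l²−L²−A²−y'²−z²)/(2L)=-0.0192
  γ=atan2(-0.4349,0.1815)=-1.1753;  ψ=arccos(-0.0408)=1.6116;  θ3=γ+ψ≈0.4363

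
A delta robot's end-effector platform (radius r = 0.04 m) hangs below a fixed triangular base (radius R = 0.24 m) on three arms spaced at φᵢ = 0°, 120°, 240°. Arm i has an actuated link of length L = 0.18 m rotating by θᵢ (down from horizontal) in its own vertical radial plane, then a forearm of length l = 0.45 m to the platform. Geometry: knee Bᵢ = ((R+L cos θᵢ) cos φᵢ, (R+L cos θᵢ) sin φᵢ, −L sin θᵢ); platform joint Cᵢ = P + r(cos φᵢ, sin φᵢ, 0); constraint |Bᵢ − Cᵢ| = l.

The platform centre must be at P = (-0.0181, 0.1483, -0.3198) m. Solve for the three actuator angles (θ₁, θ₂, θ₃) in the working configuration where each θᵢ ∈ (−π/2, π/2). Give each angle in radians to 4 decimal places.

arm 1 (φ=0.0°): x'=-0.0181, y'=0.1483
  e−x'=0.2181;  (l²−L²−(e−x')²−y'²−z²)/2L = -0.0048
  θ1 = atan2(B,A) + arccos(C/0.3871) = 0.6110
arm 2 (φ=120.0°): x'=0.1375, y'=-0.0585
  e−x'=0.0625;  (l²−L²−(e−x')²−y'²−z²)/2L = 0.1681
  θ2 = atan2(B,A) + arccos(C/0.3259) = -0.3488
arm 3 (φ=240.0°): x'=-0.1194, y'=-0.0898
  e−x'=0.3194;  (l²−L²−(e−x')²−y'²−z²)/2L = -0.1173
  √(A²+B²)=0.4520;  θ3 = -0.7861+1.8334 ≈ 1.0474

θ₁ = 0.6110, θ₂ = -0.3488, θ₃ = 1.0474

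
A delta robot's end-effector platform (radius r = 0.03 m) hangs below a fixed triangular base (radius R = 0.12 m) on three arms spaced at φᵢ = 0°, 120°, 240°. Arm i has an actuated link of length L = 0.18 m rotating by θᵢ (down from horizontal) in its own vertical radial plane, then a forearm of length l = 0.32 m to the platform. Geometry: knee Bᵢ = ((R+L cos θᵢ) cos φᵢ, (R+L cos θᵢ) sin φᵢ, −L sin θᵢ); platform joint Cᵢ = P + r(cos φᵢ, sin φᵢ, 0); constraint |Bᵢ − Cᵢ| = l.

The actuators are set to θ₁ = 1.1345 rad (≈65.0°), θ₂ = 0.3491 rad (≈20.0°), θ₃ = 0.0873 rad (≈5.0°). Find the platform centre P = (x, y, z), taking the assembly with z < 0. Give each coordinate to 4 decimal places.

arm 1 at φ=0.0°: (R−r)+L cos θ1 = 0.1661;  O1 = (0.1661, 0.0000, -0.1631)
φ2=120.0°: virtual centre (-0.1296, 0.2244, -0.0616), radius l
φ3=240.0°: virtual centre (-0.1347, -0.2332, -0.0157), radius l
eliminate P² terms by subtracting sphere 1 from 2 and 3
plane₁₂: -0.5913x+0.4488y+0.2031z = 0.0168
Cramer: x(z) = -0.0296+0.4161z;  y(z) = -0.0017+0.0956z
quadratic in z: (1.1823)z²+(0.1631)z+(-0.0375)=0, √Δ=0.4516 → z ∈ {-0.2600, 0.1220}; z = -0.2600 (taking z<0)
x = -0.1378, y = -0.0265

(-0.1378, -0.0265, -0.2600)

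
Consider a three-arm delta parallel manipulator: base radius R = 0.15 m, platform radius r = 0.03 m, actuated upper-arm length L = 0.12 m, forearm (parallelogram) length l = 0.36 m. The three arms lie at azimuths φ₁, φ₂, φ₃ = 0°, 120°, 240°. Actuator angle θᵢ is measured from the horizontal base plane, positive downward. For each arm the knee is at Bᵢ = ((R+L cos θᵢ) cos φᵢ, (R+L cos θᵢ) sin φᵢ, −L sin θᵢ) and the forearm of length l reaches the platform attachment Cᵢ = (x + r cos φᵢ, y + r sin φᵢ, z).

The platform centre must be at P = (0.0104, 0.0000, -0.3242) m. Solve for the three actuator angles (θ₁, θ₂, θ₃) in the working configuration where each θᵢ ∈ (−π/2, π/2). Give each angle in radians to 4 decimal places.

φ1=0.0° → target in arm frame (0.0104, 0.0000)
  e−x'=0.1096;  (l²−L²−(e−x')²−y'²−z²)/2L = -0.0080
  θ1 = atan2(B,A) + arccos(C/0.3422) = 0.3494
rotate P by −φ2: (-0.0052, -0.0090, -0.3242)
  A=0.1252, B=-0.3242, C=(l²−L²−A²−y'²−z²)/(2L)=-0.0236
  √(A²+B²)=0.3475;  θ2 = -1.2023+1.6387 ≈ 0.4365
rotate P by −φ3: (-0.0052, 0.0090, -0.3242)
  e−x'=0.1252;  (l²−L²−(e−x')²−y'²−z²)/2L = -0.0236
  γ=atan2(-0.3242,0.1252)=-1.2023;  ψ=arccos(-0.0679)=1.6387;  θ3=γ+ψ≈0.4365

θ₁ = 0.3494, θ₂ = 0.4365, θ₃ = 0.4365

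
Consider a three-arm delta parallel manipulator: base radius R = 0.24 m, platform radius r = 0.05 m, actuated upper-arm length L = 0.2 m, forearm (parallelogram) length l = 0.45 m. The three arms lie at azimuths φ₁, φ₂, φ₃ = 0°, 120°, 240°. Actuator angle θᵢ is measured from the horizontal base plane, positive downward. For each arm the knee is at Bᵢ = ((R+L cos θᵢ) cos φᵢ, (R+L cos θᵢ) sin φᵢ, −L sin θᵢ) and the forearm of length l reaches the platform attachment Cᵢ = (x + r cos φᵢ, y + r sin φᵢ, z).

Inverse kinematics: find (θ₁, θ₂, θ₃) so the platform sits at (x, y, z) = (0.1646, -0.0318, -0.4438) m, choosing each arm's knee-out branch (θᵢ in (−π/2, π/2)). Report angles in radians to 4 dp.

rotate P by −φ1: (0.1646, -0.0318, -0.4438)
  A=0.0254, B=-0.4438, C=(l²−L²−A²−y'²−z²)/(2L)=-0.0903
  θ1 = atan2(B,A) + arccos(C/0.4445) = 0.2617
φ2=120.0° → target in arm frame (-0.1098, -0.1266)
  A cos θ + B sin θ = C:  0.2998·cos θ + -0.4438·sin θ = -0.3510
  √(A²+B²)=0.5356;  θ2 = -0.9766+2.2854 ≈ 1.3088
φ3=240.0° → target in arm frame (-0.0548, 0.1584)
  e−x'=0.2448;  (l²−L²−(e−x')²−y'²−z²)/2L = -0.2987
  γ=atan2(-0.4438,0.2448)=-1.0668;  ψ=arccos(-0.5893)=2.2010;  θ3=γ+ψ≈1.1342

θ₁ = 0.2617, θ₂ = 1.3088, θ₃ = 1.1342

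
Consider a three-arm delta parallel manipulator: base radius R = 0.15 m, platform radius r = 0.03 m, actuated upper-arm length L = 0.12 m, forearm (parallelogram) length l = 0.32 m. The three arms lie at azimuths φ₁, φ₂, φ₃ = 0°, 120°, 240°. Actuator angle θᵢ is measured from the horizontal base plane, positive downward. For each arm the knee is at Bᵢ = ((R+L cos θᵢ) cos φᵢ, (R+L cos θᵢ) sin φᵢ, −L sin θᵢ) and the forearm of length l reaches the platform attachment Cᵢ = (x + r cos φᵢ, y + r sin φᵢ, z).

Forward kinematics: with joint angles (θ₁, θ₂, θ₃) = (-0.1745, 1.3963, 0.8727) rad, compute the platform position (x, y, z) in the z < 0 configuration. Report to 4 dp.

φ1=0.0°: virtual centre (0.2382, 0.0000, 0.0208), radius l
centre 2 = (0.1408·cos120.0°, 0.1408·sin120.0°, -0.1182) = (-0.0704, 0.1220, -0.1182)
φ3=240.0°: virtual centre (-0.0986, -0.1707, -0.0919), radius l
eliminate P² terms by subtracting sphere 1 from 2 and 3
plane₁₂: -0.6172x+0.2439y+-0.2780z = -0.0234
Cramer: x(z) = 0.0277-0.3998z;  y(z) = -0.0257+0.1281z
quadratic in z: (1.1763)z²+(0.1201)z+(-0.0570)=0, √Δ=0.5316 → z ∈ {-0.2770, 0.1749}; z = -0.2770 (taking z<0)
x = 0.1384, y = -0.0612

(0.1384, -0.0612, -0.2770)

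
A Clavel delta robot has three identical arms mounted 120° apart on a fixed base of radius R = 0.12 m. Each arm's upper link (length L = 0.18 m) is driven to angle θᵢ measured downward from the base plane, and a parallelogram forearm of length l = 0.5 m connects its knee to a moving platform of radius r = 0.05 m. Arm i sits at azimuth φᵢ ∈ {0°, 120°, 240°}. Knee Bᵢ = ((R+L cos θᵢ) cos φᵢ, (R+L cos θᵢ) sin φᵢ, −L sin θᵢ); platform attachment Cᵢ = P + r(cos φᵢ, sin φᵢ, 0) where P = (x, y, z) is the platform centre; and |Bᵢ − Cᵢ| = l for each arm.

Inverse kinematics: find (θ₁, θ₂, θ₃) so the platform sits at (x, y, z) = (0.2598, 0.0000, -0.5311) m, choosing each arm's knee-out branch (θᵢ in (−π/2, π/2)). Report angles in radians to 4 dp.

θ₁ = 0.1745, θ₂ = 1.2217, θ₃ = 1.2217

φ1=0.0° → target in arm frame (0.2598, 0.0000)
  e−x'=-0.1898;  (l²−L²−(e−x')²−y'²−z²)/2L = -0.2791
  √(A²+B²)=0.5640;  θ1 = -1.9140+2.0886 ≈ 0.1745
arm 2 (φ=120.0°): x'=-0.1299, y'=-0.2250
  e−x'=0.1999;  (l²−L²−(e−x')²−y'²−z²)/2L = -0.4307
  γ=atan2(-0.5311,0.1999)=-1.2108;  ψ=arccos(-0.7590)=2.4325;  θ2=γ+ψ≈1.2217
rotate P by −φ3: (-0.1299, 0.2250, -0.5311)
  A=0.1999, B=-0.5311, C=(l²−L²−A²−y'²−z²)/(2L)=-0.4307
  θ3 = atan2(B,A) + arccos(C/0.5675) = 1.2217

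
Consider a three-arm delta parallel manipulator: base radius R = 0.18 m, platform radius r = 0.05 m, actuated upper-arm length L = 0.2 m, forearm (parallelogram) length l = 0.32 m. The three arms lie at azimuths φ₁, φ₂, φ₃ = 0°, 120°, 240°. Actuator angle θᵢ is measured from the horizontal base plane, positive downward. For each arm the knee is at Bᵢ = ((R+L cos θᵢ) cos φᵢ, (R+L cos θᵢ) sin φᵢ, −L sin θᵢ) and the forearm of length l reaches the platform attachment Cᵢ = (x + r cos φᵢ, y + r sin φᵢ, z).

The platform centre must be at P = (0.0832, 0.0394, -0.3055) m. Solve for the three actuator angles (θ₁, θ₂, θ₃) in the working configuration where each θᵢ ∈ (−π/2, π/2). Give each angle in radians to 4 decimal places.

θ₁ = 0.4363, θ₂ = 0.8726, θ₃ = 1.1346

rotate P by −φ1: (0.0832, 0.0394, -0.3055)
  e−x'=0.0468;  (l²−L²−(e−x')²−y'²−z²)/2L = -0.0867
  γ=atan2(-0.3055,0.0468)=-1.4188;  ψ=arccos(-0.2805)=1.8551;  θ1=γ+ψ≈0.4363
φ2=120.0° → target in arm frame (-0.0075, -0.0918)
  A=0.1375, B=-0.3055, C=(l²−L²−A²−y'²−z²)/(2L)=-0.1456
  √(A²+B²)=0.3350;  θ2 = -1.1479+2.0205 ≈ 0.8726
φ3=240.0° → target in arm frame (-0.0757, 0.0524)
  e−x'=0.2057;  (l²−L²−(e−x')²−y'²−z²)/2L = -0.1900
  γ=atan2(-0.3055,0.2057)=-0.9782;  ψ=arccos(-0.5158)=2.1128;  θ3=γ+ψ≈1.1346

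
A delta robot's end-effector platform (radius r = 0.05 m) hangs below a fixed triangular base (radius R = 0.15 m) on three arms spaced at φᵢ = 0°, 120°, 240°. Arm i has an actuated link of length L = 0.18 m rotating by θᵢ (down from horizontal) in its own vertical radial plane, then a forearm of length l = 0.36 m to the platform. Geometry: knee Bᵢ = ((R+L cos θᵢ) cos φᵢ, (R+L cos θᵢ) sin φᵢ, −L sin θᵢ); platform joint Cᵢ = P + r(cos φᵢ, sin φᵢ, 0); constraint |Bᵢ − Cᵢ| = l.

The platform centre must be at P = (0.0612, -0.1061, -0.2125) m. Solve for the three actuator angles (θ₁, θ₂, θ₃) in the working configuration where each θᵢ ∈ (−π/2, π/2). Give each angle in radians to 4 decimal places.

rotate P by −φ1: (0.0612, -0.1061, -0.2125)
  A=0.0388, B=-0.2125, C=(l²−L²−A²−y'²−z²)/(2L)=0.1091
  θ1 = atan2(B,A) + arccos(C/0.2160) = -0.3489
rotate P by −φ2: (-0.1225, 0.0000, -0.2125)
  A=0.2225, B=-0.2125, C=(l²−L²−A²−y'²−z²)/(2L)=0.0071
  √(A²+B²)=0.3077;  θ2 = -0.7624+1.5478 ≈ 0.7854
φ3=240.0° → target in arm frame (0.0613, 0.1061)
  A=0.0387, B=-0.2125, C=(l²−L²−A²−y'²−z²)/(2L)=0.1092
  √(A²+B²)=0.2160;  θ3 = -1.3906+1.0410 ≈ -0.3496

θ₁ = -0.3489, θ₂ = 0.7854, θ₃ = -0.3496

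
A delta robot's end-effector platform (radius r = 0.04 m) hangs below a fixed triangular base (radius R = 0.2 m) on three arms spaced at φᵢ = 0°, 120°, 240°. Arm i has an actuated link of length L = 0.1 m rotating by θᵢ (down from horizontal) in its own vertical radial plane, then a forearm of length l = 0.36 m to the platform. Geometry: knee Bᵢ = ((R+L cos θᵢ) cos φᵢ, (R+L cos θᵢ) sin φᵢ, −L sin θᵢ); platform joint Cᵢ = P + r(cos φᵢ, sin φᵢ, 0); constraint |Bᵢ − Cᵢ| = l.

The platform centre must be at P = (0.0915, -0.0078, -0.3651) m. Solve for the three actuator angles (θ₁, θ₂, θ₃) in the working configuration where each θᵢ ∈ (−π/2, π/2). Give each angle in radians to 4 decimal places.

rotate P by −φ1: (0.0915, -0.0078, -0.3651)
  e−x'=0.0685;  (l²−L²−(e−x')²−y'²−z²)/2L = -0.0923
  √(A²+B²)=0.3715;  θ1 = -1.3853+1.8218 ≈ 0.4364
φ2=120.0° → target in arm frame (-0.0525, -0.0753)
  e−x'=0.2125;  (l²−L²−(e−x')²−y'²−z²)/2L = -0.3227
  √(A²+B²)=0.4224;  θ2 = -1.0437+2.4400 ≈ 1.3963
arm 3 (φ=240.0°): x'=-0.0390, y'=0.0831
  A cos θ + B sin θ = C:  0.1990·cos θ + -0.3651·sin θ = -0.3010
  √(A²+B²)=0.4158;  θ3 = -1.0718+2.3804 ≈ 1.3086

θ₁ = 0.4364, θ₂ = 1.3963, θ₃ = 1.3086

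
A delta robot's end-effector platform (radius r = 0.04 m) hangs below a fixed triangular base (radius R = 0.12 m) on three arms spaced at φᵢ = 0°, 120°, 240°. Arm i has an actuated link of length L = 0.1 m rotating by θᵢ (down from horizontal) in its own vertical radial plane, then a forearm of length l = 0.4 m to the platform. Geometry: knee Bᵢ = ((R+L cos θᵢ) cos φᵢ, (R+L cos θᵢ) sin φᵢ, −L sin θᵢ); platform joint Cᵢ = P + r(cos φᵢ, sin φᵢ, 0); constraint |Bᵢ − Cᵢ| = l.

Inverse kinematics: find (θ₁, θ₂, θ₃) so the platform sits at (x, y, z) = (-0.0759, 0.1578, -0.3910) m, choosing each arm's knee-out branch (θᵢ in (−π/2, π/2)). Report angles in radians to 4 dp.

θ₁ = 1.0465, θ₂ = -0.0876, θ₃ = 1.1340

arm 1 (φ=0.0°): x'=-0.0759, y'=0.1578
  A=0.1559, B=-0.3910, C=(l²−L²−A²−y'²−z²)/(2L)=-0.2604
  √(A²+B²)=0.4209;  θ1 = -1.1914+2.2379 ≈ 1.0465
φ2=120.0° → target in arm frame (0.1746, -0.0132)
  A cos θ + B sin θ = C:  -0.0946·cos θ + -0.3910·sin θ = -0.0600
  θ2 = atan2(B,A) + arccos(C/0.4023) = -0.0876
arm 3 (φ=240.0°): x'=-0.0987, y'=-0.1446
  e−x'=0.1787;  (l²−L²−(e−x')²−y'²−z²)/2L = -0.2787
  γ=atan2(-0.3910,0.1787)=-1.1421;  ψ=arccos(-0.6482)=2.2761;  θ3=γ+ψ≈1.1340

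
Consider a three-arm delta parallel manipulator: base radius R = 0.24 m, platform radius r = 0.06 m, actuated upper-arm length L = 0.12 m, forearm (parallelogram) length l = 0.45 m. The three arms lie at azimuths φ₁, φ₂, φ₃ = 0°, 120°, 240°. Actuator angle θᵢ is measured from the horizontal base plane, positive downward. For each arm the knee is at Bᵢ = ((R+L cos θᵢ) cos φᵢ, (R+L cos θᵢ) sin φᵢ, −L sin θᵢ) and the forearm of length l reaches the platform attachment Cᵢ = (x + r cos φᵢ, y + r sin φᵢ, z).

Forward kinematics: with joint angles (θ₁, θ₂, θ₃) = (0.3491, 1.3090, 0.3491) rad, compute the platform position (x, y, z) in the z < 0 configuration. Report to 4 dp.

(0.0638, -0.1104, -0.4123)

O1 = (0.2928·cos0.0°, 0.2928·sin0.0°, -0.0410) = (0.2928, 0.0000, -0.0410)
arm 2 at φ=120.0°: e+L cos θ2 = 0.2111;  O2 = (-0.1055, 0.1828, -0.1159)
φ3=240.0°: virtual centre (-0.1464, -0.2535, -0.0410), radius l
subtract pairs → two planes through P
plane₁₂: -0.7966x+0.3656y+-0.1497z = -0.0294
Cramer: x(z) = 0.0206-0.1047z;  y(z) = -0.0356+0.1814z
into |P−O₁|² = l²: 1.0439z² + 0.1262z + -0.1255 = 0;  Δ = 0.5398;  z = -0.4123 or 0.2915 → z<0 root = -0.4123
x = 0.0638, y = -0.1104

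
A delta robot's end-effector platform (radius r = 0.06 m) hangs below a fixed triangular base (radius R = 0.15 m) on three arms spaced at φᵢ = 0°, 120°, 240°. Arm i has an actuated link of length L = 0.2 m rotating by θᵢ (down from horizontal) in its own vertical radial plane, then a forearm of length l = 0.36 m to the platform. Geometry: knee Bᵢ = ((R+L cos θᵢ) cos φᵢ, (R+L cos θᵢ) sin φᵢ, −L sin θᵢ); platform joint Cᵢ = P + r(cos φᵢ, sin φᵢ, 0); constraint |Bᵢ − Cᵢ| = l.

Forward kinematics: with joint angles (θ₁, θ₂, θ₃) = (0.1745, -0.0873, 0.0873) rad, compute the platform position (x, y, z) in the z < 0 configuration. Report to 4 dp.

arm 1 at φ=0.0°: (R−r)+L cos θ1 = 0.2870;  centre 1 = (0.2870, 0.0000, -0.0347)
centre 2 = (0.2892·cos120.0°, 0.2892·sin120.0°, 0.0174) = (-0.1446, 0.2505, 0.0174)
φ3=240.0°: virtual centre (-0.1446, -0.2505, -0.0174), radius l
eliminate P² terms by subtracting sphere 1 from 2 and 3
linear system: -0.8632x+0.5010y = 0.0004−0.1043z; -0.8632x+-0.5010y = 0.0004−0.0346z
det = 0.8648;  x = -0.0005+0.0805z,  y = 0.0000+-0.0696z
into |P−centre ₁|² = l²: 1.0113z² + 0.0232z + -0.0458 = 0;  Δ = 0.1857;  z = -0.2245 or 0.2016 → z<0 root = -0.2245
x = -0.0185, y = 0.0156

(-0.0185, 0.0156, -0.2245)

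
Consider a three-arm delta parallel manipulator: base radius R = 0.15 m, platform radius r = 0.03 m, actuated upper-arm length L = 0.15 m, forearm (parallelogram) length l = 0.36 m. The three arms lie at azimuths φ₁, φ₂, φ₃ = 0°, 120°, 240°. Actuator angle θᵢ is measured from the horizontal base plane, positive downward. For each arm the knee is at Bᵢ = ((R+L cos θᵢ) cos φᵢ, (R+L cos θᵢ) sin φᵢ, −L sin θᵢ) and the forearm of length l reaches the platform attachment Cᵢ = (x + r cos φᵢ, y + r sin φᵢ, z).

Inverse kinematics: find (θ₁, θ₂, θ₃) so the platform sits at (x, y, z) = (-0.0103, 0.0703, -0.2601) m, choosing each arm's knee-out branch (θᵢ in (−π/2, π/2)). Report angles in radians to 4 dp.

arm 1 (φ=0.0°): x'=-0.0103, y'=0.0703
  A cos θ + B sin θ = C:  0.1303·cos θ + -0.2601·sin θ = 0.0584
  √(A²+B²)=0.2909;  θ1 = -1.1064+1.3686 ≈ 0.2622
φ2=120.0° → target in arm frame (0.0660, -0.0262)
  e−x'=0.0540;  (l²−L²−(e−x')²−y'²−z²)/2L = 0.1195
  θ2 = atan2(B,A) + arccos(C/0.2656) = -0.2620
rotate P by −φ3: (-0.0557, -0.0441, -0.2601)
  A=0.1757, B=-0.2601, C=(l²−L²−A²−y'²−z²)/(2L)=0.0221
  √(A²+B²)=0.3139;  θ3 = -0.9766+1.5004 ≈ 0.5238

θ₁ = 0.2622, θ₂ = -0.2620, θ₃ = 0.5238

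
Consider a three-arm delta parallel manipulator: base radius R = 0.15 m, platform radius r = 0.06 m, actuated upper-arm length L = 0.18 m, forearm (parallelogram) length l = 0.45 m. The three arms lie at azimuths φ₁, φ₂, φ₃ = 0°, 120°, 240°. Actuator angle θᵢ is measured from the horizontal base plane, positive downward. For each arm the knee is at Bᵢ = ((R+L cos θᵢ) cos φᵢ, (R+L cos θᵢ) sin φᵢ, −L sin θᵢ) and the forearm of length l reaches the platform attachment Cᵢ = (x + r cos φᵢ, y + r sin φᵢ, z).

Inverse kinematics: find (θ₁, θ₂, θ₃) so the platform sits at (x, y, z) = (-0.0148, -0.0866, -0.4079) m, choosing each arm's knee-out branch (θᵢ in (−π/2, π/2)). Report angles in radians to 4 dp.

θ₁ = 0.3490, θ₂ = 0.5235, θ₃ = 0.0000

arm 1 (φ=0.0°): x'=-0.0148, y'=-0.0866
  A cos θ + B sin θ = C:  0.1048·cos θ + -0.4079·sin θ = -0.0410
  γ=atan2(-0.4079,0.1048)=-1.3193;  ψ=arccos(-0.0974)=1.6683;  θ1=γ+ψ≈0.3490
rotate P by −φ2: (-0.0676, 0.0561, -0.4079)
  A=0.1576, B=-0.4079, C=(l²−L²−A²−y'²−z²)/(2L)=-0.0674
  θ2 = atan2(B,A) + arccos(C/0.4373) = 0.5235
rotate P by −φ3: (0.0824, 0.0305, -0.4079)
  A cos θ + B sin θ = C:  0.0076·cos θ + -0.4079·sin θ = 0.0076
  γ=atan2(-0.4079,0.0076)=-1.5522;  ψ=arccos(0.0186)=1.5522;  θ3=γ+ψ≈0.0000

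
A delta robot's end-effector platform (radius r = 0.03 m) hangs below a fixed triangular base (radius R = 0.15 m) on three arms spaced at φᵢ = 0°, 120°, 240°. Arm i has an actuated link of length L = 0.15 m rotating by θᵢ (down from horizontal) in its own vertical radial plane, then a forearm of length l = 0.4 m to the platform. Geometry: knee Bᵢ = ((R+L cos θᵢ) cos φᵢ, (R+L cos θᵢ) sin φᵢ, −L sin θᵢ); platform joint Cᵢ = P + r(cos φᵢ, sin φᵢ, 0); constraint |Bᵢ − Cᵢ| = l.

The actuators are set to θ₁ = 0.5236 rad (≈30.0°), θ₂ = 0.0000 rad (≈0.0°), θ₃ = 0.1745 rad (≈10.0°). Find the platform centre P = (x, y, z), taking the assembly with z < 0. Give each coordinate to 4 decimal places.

S1 = (0.2499·cos0.0°, 0.2499·sin0.0°, -0.0750) = (0.2499, 0.0000, -0.0750)
S2 = (0.2700·cos120.0°, 0.2700·sin120.0°, 0.0000) = (-0.1350, 0.2338, 0.0000)
arm 3 at φ=240.0°: ρ3 = 0.2677;  S3 = (-0.1339, -0.2319, -0.0260)
|S₂|²−|S₁|² = 0.0048;  |S₃|²−|S₁|² = 0.0043
linear system: -0.7698x+0.4677y = 0.0048−0.1500z; -0.7675x+-0.4637y = 0.0043−0.0979z
Cramer: x(z) = -0.0059+0.1611z;  y(z) = 0.0006-0.0555z
quadratic in z: (1.0290)z²+(0.0675)z+(-0.0889)=0, √Δ=0.6088 → z ∈ {-0.3286, 0.2630}; z = -0.3286 (taking z<0)
x = -0.0589, y = 0.0188

(-0.0589, 0.0188, -0.3286)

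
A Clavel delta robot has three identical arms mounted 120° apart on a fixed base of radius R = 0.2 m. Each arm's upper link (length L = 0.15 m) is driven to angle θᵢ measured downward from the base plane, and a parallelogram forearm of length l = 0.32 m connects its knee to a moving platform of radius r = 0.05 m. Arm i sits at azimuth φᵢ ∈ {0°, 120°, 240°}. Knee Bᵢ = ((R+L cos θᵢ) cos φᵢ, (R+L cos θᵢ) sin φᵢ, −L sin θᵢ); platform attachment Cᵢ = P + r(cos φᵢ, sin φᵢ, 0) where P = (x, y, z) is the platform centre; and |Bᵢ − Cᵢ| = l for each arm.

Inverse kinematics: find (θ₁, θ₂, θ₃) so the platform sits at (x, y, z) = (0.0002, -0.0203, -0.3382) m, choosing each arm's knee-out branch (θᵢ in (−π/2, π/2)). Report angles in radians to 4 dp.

θ₁ = 0.9599, θ₂ = 1.0470, θ₃ = 0.8724

arm 1 (φ=0.0°): x'=0.0002, y'=-0.0203
  A=0.1498, B=-0.3382, C=(l²−L²−A²−y'²−z²)/(2L)=-0.1911
  γ=atan2(-0.3382,0.1498)=-1.1538;  ψ=arccos(-0.5167)=2.1137;  θ1=γ+ψ≈0.9599
rotate P by −φ2: (-0.0177, 0.0100, -0.3382)
  A cos θ + B sin θ = C:  0.1677·cos θ + -0.3382·sin θ = -0.2090
  γ=atan2(-0.3382,0.1677)=-1.1105;  ψ=arccos(-0.5536)=2.1575;  θ2=γ+ψ≈1.0470
rotate P by −φ3: (0.0175, 0.0103, -0.3382)
  A cos θ + B sin θ = C:  0.1325·cos θ + -0.3382·sin θ = -0.1738
  √(A²+B²)=0.3632;  θ3 = -1.1973+2.0698 ≈ 0.8724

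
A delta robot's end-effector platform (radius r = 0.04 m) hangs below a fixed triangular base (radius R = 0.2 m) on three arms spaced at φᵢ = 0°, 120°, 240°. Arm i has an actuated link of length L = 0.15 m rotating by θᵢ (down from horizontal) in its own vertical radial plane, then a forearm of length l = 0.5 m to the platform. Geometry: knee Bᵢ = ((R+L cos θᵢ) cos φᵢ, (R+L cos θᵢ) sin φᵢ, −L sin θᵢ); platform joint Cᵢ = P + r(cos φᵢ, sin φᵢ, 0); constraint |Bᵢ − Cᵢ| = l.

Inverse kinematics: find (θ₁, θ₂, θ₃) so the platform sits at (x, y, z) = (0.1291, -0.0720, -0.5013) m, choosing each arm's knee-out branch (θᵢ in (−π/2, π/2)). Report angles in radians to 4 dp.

φ1=0.0° → target in arm frame (0.1291, -0.0720)
  A=0.0309, B=-0.5013, C=(l²−L²−A²−y'²−z²)/(2L)=-0.0998
  γ=atan2(-0.5013,0.0309)=-1.5092;  ψ=arccos(-0.1987)=1.7708;  θ1=γ+ψ≈0.2616
φ2=120.0° → target in arm frame (-0.1269, -0.0758)
  A=0.2869, B=-0.5013, C=(l²−L²−A²−y'²−z²)/(2L)=-0.3729
  γ=atan2(-0.5013,0.2869)=-1.0510;  ψ=arccos(-0.6456)=2.2726;  θ2=γ+ψ≈1.2216
φ3=240.0° → target in arm frame (-0.0022, 0.1478)
  A=0.1622, B=-0.5013, C=(l²−L²−A²−y'²−z²)/(2L)=-0.2399
  √(A²+B²)=0.5269;  θ3 = -1.2579+2.0434 ≈ 0.7855

θ₁ = 0.2616, θ₂ = 1.2216, θ₃ = 0.7855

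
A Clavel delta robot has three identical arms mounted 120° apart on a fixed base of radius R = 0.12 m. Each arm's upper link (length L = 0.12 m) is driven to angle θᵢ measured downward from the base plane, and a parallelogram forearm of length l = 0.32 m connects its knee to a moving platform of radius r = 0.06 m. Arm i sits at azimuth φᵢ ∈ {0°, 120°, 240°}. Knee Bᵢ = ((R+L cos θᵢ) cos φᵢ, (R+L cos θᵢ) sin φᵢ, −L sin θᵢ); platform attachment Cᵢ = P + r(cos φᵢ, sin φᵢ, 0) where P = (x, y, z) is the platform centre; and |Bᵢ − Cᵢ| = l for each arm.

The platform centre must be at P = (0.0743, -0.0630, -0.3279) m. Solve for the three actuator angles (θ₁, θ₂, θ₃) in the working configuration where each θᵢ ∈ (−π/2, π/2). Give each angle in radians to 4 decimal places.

arm 1 (φ=0.0°): x'=0.0743, y'=-0.0630
  e−x'=-0.0143;  (l²−L²−(e−x')²−y'²−z²)/2L = -0.0987
  γ=atan2(-0.3279,-0.0143)=-1.6144;  ψ=arccos(-0.3008)=1.8763;  θ1=γ+ψ≈0.2619
arm 2 (φ=120.0°): x'=-0.0917, y'=-0.0328
  e−x'=0.1517;  (l²−L²−(e−x')²−y'²−z²)/2L = -0.1817
  √(A²+B²)=0.3613;  θ2 = -1.1375+2.0978 ≈ 0.9604
rotate P by −φ3: (0.0174, 0.0958, -0.3279)
  A=0.0426, B=-0.3279, C=(l²−L²−A²−y'²−z²)/(2L)=-0.1272
  √(A²+B²)=0.3307;  θ3 = -1.4416+1.9655 ≈ 0.5239

θ₁ = 0.2619, θ₂ = 0.9604, θ₃ = 0.5239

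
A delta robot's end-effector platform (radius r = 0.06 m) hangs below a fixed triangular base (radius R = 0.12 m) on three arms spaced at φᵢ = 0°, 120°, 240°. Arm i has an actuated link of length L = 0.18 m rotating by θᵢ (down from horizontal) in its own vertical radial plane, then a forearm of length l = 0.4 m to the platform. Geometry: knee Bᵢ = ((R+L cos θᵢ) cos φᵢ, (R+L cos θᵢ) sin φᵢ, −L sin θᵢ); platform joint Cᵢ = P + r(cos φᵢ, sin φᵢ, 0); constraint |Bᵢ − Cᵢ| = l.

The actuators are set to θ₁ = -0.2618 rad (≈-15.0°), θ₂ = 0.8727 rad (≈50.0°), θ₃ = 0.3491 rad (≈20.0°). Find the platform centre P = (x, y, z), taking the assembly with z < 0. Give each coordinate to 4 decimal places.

(0.1583, -0.0941, -0.3348)

arm 1 at φ=0.0°: ρ1 = 0.2339;  centre 1 = (0.2339, 0.0000, 0.0466)
φ2=120.0°: virtual centre (-0.0878, 0.1522, -0.1379), radius l
φ3=240.0°: virtual centre (-0.1146, -0.1984, -0.0616), radius l
|centre ₂|²−|centre ₁|² = -0.0070;  |centre ₃|²−|centre ₁|² = -0.0006
linear system: -0.6434x+0.3043y = -0.0070−-0.3690z; -0.6969x+-0.3969y = -0.0006−-0.2163z
det = 0.4674;  x = 0.0063+-0.4541z,  y = -0.0096+0.2523z
sphere 1 gives Az²+Bz+C=0 with A=1.2699, B=0.1086, C=-0.1059;  B²−4AC=0.5500;  roots -0.3348, 0.2492;  negative root z = -0.3348
x = 0.1583, y = -0.0941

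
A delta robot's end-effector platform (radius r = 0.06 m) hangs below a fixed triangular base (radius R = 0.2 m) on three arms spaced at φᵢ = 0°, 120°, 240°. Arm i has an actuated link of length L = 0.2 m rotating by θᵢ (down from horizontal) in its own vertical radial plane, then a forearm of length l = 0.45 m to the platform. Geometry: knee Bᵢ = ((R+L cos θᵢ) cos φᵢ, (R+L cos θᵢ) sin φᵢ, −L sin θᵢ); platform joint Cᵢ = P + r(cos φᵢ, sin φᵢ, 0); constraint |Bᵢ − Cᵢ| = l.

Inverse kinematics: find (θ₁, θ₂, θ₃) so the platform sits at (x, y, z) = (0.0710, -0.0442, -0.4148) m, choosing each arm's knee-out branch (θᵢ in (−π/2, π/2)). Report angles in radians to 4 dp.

θ₁ = 0.2617, θ₂ = 0.7851, θ₃ = 0.5233

arm 1 (φ=0.0°): x'=0.0710, y'=-0.0442
  e−x'=0.0690;  (l²−L²−(e−x')²−y'²−z²)/2L = -0.0407
  √(A²+B²)=0.4205;  θ1 = -1.4060+1.6677 ≈ 0.2617
arm 2 (φ=120.0°): x'=-0.0738, y'=-0.0394
  A=0.2138, B=-0.4148, C=(l²−L²−A²−y'²−z²)/(2L)=-0.1420
  θ2 = atan2(B,A) + arccos(C/0.4666) = 0.7851
φ3=240.0° → target in arm frame (0.0028, 0.0836)
  e−x'=0.1372;  (l²−L²−(e−x')²−y'²−z²)/2L = -0.0884
  √(A²+B²)=0.4369;  θ3 = -1.2513+1.7746 ≈ 0.5233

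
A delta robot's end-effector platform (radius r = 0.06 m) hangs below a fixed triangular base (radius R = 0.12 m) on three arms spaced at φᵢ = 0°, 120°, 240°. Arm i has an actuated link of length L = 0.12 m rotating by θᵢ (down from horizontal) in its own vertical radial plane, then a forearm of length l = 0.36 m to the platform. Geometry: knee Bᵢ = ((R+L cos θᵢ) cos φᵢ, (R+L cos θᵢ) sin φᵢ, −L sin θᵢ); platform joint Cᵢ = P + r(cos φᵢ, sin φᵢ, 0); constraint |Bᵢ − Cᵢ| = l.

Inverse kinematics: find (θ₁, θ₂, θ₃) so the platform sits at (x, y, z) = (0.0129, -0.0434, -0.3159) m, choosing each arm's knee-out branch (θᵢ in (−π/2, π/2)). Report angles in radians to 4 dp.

θ₁ = 0.0000, θ₂ = 0.2621, θ₃ = -0.0871

arm 1 (φ=0.0°): x'=0.0129, y'=-0.0434
  A=0.0471, B=-0.3159, C=(l²−L²−A²−y'²−z²)/(2L)=0.0471
  γ=atan2(-0.3159,0.0471)=-1.4228;  ψ=arccos(0.1475)=1.4228;  θ1=γ+ψ≈0.0000
rotate P by −φ2: (-0.0440, 0.0105, -0.3159)
  e−x'=0.1040;  (l²−L²−(e−x')²−y'²−z²)/2L = 0.0186
  θ2 = atan2(B,A) + arccos(C/0.3326) = 0.2621
arm 3 (φ=240.0°): x'=0.0311, y'=0.0329
  A cos θ + B sin θ = C:  0.0289·cos θ + -0.3159·sin θ = 0.0562
  √(A²+B²)=0.3172;  θ3 = -1.4797+1.3926 ≈ -0.0871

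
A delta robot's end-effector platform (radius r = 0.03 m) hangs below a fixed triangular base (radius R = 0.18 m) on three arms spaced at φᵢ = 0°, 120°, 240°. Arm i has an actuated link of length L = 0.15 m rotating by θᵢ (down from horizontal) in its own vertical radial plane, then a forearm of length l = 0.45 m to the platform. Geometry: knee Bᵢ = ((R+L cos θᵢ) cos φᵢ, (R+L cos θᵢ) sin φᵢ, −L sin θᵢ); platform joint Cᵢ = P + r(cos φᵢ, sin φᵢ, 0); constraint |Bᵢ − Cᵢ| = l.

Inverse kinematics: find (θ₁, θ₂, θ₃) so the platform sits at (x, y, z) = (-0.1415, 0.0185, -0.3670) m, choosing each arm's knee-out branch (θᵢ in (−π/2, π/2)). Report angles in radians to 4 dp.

θ₁ = 0.9597, θ₂ = -0.0871, θ₃ = 0.0874

φ1=0.0° → target in arm frame (-0.1415, 0.0185)
  e−x'=0.2915;  (l²−L²−(e−x')²−y'²−z²)/2L = -0.1333
  √(A²+B²)=0.4687;  θ1 = -0.8996+1.8593 ≈ 0.9597
rotate P by −φ2: (0.0868, 0.1133, -0.3670)
  e−x'=0.0632;  (l²−L²−(e−x')²−y'²−z²)/2L = 0.0949
  √(A²+B²)=0.3724;  θ2 = -1.4002+1.3131 ≈ -0.0871
φ3=240.0° → target in arm frame (0.0547, -0.1318)
  A cos θ + B sin θ = C:  0.0953·cos θ + -0.3670·sin θ = 0.0629
  θ3 = atan2(B,A) + arccos(C/0.3792) = 0.0874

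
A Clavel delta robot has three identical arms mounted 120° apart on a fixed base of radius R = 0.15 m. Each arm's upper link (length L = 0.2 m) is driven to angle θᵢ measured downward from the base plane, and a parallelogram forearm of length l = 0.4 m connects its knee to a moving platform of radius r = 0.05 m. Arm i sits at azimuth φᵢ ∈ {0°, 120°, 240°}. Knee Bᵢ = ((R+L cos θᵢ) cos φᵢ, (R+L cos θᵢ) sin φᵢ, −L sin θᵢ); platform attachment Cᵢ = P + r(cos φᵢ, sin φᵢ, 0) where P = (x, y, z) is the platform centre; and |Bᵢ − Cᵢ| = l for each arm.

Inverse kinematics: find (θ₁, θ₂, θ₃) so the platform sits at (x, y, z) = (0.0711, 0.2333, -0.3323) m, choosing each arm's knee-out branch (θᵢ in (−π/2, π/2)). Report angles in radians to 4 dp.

arm 1 (φ=0.0°): x'=0.0711, y'=0.2333
  A cos θ + B sin θ = C:  0.0289·cos θ + -0.3323·sin θ = -0.1142
  γ=atan2(-0.3323,0.0289)=-1.4840;  ψ=arccos(-0.3424)=1.9203;  θ1=γ+ψ≈0.4363
φ2=120.0° → target in arm frame (0.1665, -0.1782)
  e−x'=-0.0665;  (l²−L²−(e−x')²−y'²−z²)/2L = -0.0665
  γ=atan2(-0.3323,-0.0665)=-1.7683;  ψ=arccos(-0.1963)=1.7684;  θ2=γ+ψ≈0.0001
φ3=240.0° → target in arm frame (-0.2376, -0.0551)
  A cos θ + B sin θ = C:  0.3376·cos θ + -0.3323·sin θ = -0.2686
  γ=atan2(-0.3323,0.3376)=-0.7775;  ψ=arccos(-0.5670)=2.1736;  θ3=γ+ψ≈1.3961

θ₁ = 0.4363, θ₂ = 0.0001, θ₃ = 1.3961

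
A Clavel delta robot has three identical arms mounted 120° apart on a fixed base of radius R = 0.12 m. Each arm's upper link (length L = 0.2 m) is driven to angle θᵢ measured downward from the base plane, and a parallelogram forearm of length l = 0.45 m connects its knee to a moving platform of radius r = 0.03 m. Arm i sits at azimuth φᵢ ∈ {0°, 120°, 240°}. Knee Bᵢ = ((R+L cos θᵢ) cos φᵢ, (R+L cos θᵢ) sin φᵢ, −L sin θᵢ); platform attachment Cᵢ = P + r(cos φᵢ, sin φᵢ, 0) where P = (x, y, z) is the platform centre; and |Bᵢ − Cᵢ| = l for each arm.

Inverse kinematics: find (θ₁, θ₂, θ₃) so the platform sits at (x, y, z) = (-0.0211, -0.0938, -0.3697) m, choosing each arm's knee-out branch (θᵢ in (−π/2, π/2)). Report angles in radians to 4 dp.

θ₁ = 0.2616, θ₂ = 0.4363, θ₃ = -0.1747

φ1=0.0° → target in arm frame (-0.0211, -0.0938)
  A=0.1111, B=-0.3697, C=(l²−L²−A²−y'²−z²)/(2L)=0.0117
  γ=atan2(-0.3697,0.1111)=-1.2789;  ψ=arccos(0.0303)=1.5405;  θ1=γ+ψ≈0.2616
rotate P by −φ2: (-0.0707, 0.0652, -0.3697)
  A=0.1607, B=-0.3697, C=(l²−L²−A²−y'²−z²)/(2L)=-0.0106
  √(A²+B²)=0.4031;  θ2 = -1.1608+1.5971 ≈ 0.4363
arm 3 (φ=240.0°): x'=0.0918, y'=0.0286
  e−x'=-0.0018;  (l²−L²−(e−x')²−y'²−z²)/2L = 0.0625
  √(A²+B²)=0.3697;  θ3 = -1.5756+1.4009 ≈ -0.1747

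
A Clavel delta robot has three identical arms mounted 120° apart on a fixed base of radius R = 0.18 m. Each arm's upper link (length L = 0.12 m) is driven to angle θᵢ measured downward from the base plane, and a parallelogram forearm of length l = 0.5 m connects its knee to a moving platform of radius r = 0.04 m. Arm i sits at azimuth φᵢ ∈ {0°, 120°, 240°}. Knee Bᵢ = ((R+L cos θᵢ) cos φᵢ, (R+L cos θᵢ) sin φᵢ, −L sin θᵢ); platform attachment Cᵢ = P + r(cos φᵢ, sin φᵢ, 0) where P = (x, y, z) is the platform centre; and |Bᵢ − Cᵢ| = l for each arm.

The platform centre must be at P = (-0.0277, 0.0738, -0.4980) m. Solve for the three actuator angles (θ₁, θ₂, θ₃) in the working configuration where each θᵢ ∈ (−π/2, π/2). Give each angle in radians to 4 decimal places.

θ₁ = 0.6980, θ₂ = 0.2613, θ₃ = 0.7852

arm 1 (φ=0.0°): x'=-0.0277, y'=0.0738
  e−x'=0.1677;  (l²−L²−(e−x')²−y'²−z²)/2L = -0.1916
  γ=atan2(-0.4980,0.1677)=-1.2460;  ψ=arccos(-0.3645)=1.9439;  θ1=γ+ψ≈0.6980
rotate P by −φ2: (0.0778, -0.0129, -0.4980)
  A cos θ + B sin θ = C:  0.0622·cos θ + -0.4980·sin θ = -0.0685
  γ=atan2(-0.4980,0.0622)=-1.4465;  ψ=arccos(-0.1365)=1.7077;  θ2=γ+ψ≈0.2613
φ3=240.0° → target in arm frame (-0.0501, -0.0609)
  e−x'=0.1901;  (l²−L²−(e−x')²−y'²−z²)/2L = -0.2176
  θ3 = atan2(B,A) + arccos(C/0.5330) = 0.7852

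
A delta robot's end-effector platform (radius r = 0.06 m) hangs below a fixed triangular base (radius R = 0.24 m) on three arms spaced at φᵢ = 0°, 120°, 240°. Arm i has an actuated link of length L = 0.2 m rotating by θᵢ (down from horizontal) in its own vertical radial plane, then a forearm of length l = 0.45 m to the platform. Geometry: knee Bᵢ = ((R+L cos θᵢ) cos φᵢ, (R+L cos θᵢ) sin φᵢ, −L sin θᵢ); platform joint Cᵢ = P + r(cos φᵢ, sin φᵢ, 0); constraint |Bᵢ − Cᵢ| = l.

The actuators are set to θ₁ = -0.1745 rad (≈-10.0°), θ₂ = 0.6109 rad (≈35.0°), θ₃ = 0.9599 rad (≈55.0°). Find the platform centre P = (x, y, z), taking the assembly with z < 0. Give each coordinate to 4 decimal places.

arm 1 at φ=0.0°: (R−r)+L cos θ1 = 0.3770;  O1 = (0.3770, 0.0000, 0.0347)
arm 2 at φ=120.0°: (R−r)+L cos θ2 = 0.3438;  O2 = (-0.1719, 0.2978, -0.1147)
O3 = (0.2947·cos240.0°, 0.2947·sin240.0°, -0.1638) = (-0.1474, -0.2552, -0.1638)
eliminate P² terms by subtracting sphere 1 from 2 and 3
plane₁₂: -1.0978x+0.5955y+-0.2989z = -0.0119
det = 1.1849;  x = 0.0200+-0.3284z,  y = 0.0169+-0.1034z
into |P−O₁|² = l²: 1.1185z² + 0.1615z + -0.0736 = 0;  Δ = 0.3554;  z = -0.3387 or 0.1943 → z<0 root = -0.3387
x = 0.1312, y = 0.0519

(0.1312, 0.0519, -0.3387)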